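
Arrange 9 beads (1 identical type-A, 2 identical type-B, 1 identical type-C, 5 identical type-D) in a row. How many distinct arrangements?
9! / (1! × 2! × 1! × 5!) = 1512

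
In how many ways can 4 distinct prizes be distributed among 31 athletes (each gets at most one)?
P(31,4) = 31!/(31-4)! = 755160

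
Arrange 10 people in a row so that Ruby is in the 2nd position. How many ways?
Fix one position: (10-1)! = 362880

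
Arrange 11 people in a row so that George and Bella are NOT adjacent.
Total - adjacent = 11! - (11-1)!×2 = 39916800 - 7257600 = 32659200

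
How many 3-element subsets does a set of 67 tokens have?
C(67,3) = 67!/(3!×64!) = 47905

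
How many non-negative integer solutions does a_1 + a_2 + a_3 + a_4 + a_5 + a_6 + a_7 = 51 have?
C(51+7-1, 7-1) = C(57, 6) = 36288252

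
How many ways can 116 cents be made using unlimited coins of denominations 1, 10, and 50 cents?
Coefficient of x^116 in 1/(1-x^1) · 1/(1-x^10) · 1/(1-x^50). Case on j = number of 50-cent coins (j = 0..2); remainder r = 116 - 50j is made from {1,10} in ⌊r/10⌋+1 ways. r = 116, 66, 16 → 12 + 7 + 2 = 21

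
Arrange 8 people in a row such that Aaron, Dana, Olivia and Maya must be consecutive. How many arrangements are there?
Treat the 4 as one block: (8-4+1)! × 4! = 120 × 24 = 2880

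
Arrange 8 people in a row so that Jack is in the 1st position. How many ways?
Fix one position: (8-1)! = 5040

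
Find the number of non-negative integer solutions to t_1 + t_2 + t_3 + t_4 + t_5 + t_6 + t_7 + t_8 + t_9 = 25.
C(25+9-1, 9-1) = C(33, 8) = 13884156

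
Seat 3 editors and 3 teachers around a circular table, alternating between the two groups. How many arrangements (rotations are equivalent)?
Fix one of the editors: (3-1)! ways for the remaining editors, × 3! ways for the teachers = 2 × 6 = 12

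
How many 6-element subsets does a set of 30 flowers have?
C(30,6) = 30!/(6!×24!) = 593775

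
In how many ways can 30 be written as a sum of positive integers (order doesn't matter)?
Pentagonal recurrence p(n) = p(n-1) + p(n-2) - p(n-5) - p(n-7) + p(n-12) + p(n-15) - ... gives p(0..29) = 1, 1, 2, 3, 5, 7, 11, 15, 22, 30, 42, 56, 77, 101, 135, 176, 231, 297, 385, 490, 627, 792, 1002, 1255, 1575, 1958, 2436, 3010, 3718, 4565. p(30) = p(29) + p(28) - p(25) - p(23) + p(18) + p(15) - p(8) - p(4) = 4565 + 3718 - 1958 - 1255 + 385 + 176 - 22 - 5 = 5604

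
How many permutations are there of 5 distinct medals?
5! = 120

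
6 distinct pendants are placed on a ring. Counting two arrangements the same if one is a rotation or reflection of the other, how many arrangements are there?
(6-1)!/2 = 120/2 = 60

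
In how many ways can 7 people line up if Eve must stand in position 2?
Fix one position: (7-1)! = 720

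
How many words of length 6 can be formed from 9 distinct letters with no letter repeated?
P(9,6) = 9!/(9-6)! = 60480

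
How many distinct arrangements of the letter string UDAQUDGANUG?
11! / (1! × 2! × 2! × 1! × 2! × 3!) = 831600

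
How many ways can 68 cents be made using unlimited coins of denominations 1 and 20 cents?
Coefficient of x^68 in 1/(1-x^1) · 1/(1-x^20). Use j coins of 20 for j = 0..⌊68/20⌋ = 3, the rest in 1s: 3 + 1 = 4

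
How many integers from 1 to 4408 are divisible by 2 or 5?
⌊4408/2⌋ + ⌊4408/5⌋ - ⌊4408/10⌋ = 2204 + 881 - 440 = 2645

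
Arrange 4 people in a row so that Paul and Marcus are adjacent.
Treat as block: (4-1)! × 2! = 6 × 2 = 12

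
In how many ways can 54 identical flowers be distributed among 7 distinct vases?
C(54+7-1, 7-1) = C(60, 6) = 50063860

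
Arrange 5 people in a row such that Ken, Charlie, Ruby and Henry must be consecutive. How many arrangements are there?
Treat the 4 as one block: (5-4+1)! × 4! = 2 × 24 = 48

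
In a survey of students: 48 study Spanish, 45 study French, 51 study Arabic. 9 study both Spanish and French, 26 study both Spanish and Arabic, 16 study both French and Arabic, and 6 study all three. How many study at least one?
|A∪B∪C| = 48+45+51-9-26-16+6 = 99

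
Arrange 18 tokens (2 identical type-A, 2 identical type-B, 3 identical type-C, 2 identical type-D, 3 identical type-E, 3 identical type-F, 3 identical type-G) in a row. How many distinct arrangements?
18! / (2! × 2! × 3! × 2! × 3! × 3! × 3!) = 617512896000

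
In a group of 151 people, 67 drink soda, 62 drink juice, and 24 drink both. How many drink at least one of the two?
|A∪B| = |A| + |B| - |A∩B| = 67 + 62 - 24 = 105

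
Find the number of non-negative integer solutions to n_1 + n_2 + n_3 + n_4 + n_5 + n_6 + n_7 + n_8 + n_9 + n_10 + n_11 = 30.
C(30+11-1, 11-1) = C(40, 10) = 847660528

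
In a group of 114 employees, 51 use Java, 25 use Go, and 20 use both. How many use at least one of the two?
|A∪B| = |A| + |B| - |A∩B| = 51 + 25 - 20 = 56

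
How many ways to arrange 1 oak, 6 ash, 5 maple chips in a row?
12! / (1! × 6! × 5!) = 5544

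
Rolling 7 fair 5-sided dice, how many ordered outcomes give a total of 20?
Coefficient of x^20 in (x + x² + ... + x^5)^7. By inclusion-exclusion on dice exceeding 5: Σ_j (-1)^j C(7,j)·C(20-1-5j, 6) = C(7,0)·C(19,6) - C(7,1)·C(14,6) + C(7,2)·C(9,6) = 1·27132 - 7·3003 + 21·84 = 7875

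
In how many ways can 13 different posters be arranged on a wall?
13! = 6227020800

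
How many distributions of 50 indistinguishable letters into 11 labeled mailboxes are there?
C(50+11-1, 11-1) = C(60, 10) = 75394027566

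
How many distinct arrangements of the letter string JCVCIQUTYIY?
11! / (2! × 2! × 2! × 1! × 1! × 1! × 1! × 1!) = 4989600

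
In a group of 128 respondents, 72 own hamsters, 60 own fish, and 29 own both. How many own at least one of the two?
|A∪B| = |A| + |B| - |A∩B| = 72 + 60 - 29 = 103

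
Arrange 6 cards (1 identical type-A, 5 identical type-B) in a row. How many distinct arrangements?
6! / (1! × 5!) = 6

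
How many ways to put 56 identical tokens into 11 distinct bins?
C(56+11-1, 11-1) = C(66, 10) = 210980549208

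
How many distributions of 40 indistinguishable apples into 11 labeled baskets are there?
C(40+11-1, 11-1) = C(50, 10) = 10272278170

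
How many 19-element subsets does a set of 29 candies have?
C(29,19) = 29!/(19!×10!) = 20030010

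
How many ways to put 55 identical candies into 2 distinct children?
C(55+2-1, 2-1) = C(56, 1) = 56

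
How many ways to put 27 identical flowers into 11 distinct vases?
C(27+11-1, 11-1) = C(37, 10) = 348330136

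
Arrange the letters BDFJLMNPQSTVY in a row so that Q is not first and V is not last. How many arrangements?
By inclusion-exclusion: 13! - 2×(13-1)! + (13-2)! = 6227020800 - 958003200 + 39916800 = 5308934400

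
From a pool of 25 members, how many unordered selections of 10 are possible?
C(25,10) = 25!/(10!×15!) = 3268760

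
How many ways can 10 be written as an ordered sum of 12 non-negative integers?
C(10+12-1, 12-1) = C(21, 11) = 352716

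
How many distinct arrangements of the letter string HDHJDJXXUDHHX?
13! / (3! × 1! × 2! × 4! × 3!) = 3603600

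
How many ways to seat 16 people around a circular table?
Circular: fix one position, arrange the rest. (16-1)! = 1307674368000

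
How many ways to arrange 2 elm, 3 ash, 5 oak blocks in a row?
10! / (2! × 3! × 5!) = 2520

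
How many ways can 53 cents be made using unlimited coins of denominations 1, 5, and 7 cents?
Coefficient of x^53 in 1/(1-x^1) · 1/(1-x^5) · 1/(1-x^7). Case on j = number of 7-cent coins (j = 0..7); remainder r = 53 - 7j is made from {1,5} in ⌊r/5⌋+1 ways. r = 53, 46, 39, 32, 25, 18, 11, 4 → 11 + 10 + 8 + 7 + 6 + 4 + 3 + 1 = 50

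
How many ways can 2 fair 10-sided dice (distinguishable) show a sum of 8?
Coefficient of x^8 in (x + x² + ... + x^10)^2. By inclusion-exclusion on dice exceeding 10: Σ_j (-1)^j C(2,j)·C(8-1-10j, 1) = C(2,0)·C(7,1) = 1·7 = 7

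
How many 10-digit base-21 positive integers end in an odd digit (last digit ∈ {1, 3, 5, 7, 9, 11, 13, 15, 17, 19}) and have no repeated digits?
Last∈{1,3,5,7,9,11,13,15,17,19}. Last=0: 0. Last nonzero: 10×19×P(19,8) = 579018585600. Total = 579018585600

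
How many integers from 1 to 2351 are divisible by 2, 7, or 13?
⌊2351/2⌋+⌊2351/7⌋+⌊2351/13⌋ - ⌊2351/14⌋-⌊2351/26⌋-⌊2351/91⌋ + ⌊2351/182⌋ = 1175+335+180 - 167-90-25 + 12 = 1420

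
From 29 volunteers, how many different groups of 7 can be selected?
C(29,7) = 29!/(7!×22!) = 1560780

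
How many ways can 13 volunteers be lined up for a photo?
13! = 6227020800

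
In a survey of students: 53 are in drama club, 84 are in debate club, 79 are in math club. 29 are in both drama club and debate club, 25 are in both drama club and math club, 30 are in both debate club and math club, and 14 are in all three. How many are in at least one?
|A∪B∪C| = 53+84+79-29-25-30+14 = 146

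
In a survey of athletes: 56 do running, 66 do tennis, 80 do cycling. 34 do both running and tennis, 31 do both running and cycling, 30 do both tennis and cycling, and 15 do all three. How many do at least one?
|A∪B∪C| = 56+66+80-34-31-30+15 = 122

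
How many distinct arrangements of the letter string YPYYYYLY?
8! / (1! × 1! × 6!) = 56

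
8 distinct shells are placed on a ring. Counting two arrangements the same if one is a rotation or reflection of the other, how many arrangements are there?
(8-1)!/2 = 5040/2 = 2520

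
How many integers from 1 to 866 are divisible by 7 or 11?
⌊866/7⌋ + ⌊866/11⌋ - ⌊866/77⌋ = 123 + 78 - 11 = 190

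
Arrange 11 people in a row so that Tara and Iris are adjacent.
Treat as block: (11-1)! × 2! = 3628800 × 2 = 7257600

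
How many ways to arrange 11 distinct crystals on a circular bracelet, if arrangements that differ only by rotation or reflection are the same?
(11-1)!/2 = 3628800/2 = 1814400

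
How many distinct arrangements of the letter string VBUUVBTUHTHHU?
13! / (3! × 2! × 2! × 2! × 4!) = 5405400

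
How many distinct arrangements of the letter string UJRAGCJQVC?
10! / (1! × 2! × 1! × 1! × 2! × 1! × 1! × 1!) = 907200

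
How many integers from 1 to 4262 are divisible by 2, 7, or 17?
⌊4262/2⌋+⌊4262/7⌋+⌊4262/17⌋ - ⌊4262/14⌋-⌊4262/34⌋-⌊4262/119⌋ + ⌊4262/238⌋ = 2131+608+250 - 304-125-35 + 17 = 2542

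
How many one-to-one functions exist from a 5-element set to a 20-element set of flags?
P(20,5) = 20!/(20-5)! = 1860480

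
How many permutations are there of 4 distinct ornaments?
4! = 24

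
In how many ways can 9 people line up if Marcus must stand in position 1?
Fix one position: (9-1)! = 40320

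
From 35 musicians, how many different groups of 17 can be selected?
C(35,17) = 35!/(17!×18!) = 4537567650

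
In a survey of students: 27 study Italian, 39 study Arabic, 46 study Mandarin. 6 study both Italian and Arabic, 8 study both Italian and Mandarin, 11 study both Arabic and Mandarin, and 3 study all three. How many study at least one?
|A∪B∪C| = 27+39+46-6-8-11+3 = 90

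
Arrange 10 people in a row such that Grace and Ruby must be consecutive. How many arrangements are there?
Treat the 2 as one block: (10-2+1)! × 2! = 362880 × 2 = 725760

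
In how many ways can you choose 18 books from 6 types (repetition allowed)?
C(18+6-1, 6-1) = C(23, 5) = 33649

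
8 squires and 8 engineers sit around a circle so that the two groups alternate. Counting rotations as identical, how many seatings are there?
Fix one of the squires: (8-1)! ways for the remaining squires, × 8! ways for the engineers = 5040 × 40320 = 203212800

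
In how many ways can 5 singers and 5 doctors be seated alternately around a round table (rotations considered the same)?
Fix one of the singers: (5-1)! ways for the remaining singers, × 5! ways for the doctors = 24 × 120 = 2880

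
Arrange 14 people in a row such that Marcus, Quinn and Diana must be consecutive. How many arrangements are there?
Treat the 3 as one block: (14-3+1)! × 3! = 479001600 × 6 = 2874009600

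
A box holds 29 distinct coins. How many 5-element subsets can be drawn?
C(29,5) = 29!/(5!×24!) = 118755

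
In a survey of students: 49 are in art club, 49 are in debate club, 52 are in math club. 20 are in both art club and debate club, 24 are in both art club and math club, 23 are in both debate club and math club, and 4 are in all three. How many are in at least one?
|A∪B∪C| = 49+49+52-20-24-23+4 = 87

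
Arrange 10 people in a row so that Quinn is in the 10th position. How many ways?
Fix one position: (10-1)! = 362880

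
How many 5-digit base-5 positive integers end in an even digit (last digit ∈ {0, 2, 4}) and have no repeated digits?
Last∈{0,2,4}. Last=0: 24. Last nonzero: 2×3×P(3,3) = 36. Total = 60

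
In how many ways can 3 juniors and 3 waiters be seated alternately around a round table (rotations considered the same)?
Fix one of the juniors: (3-1)! ways for the remaining juniors, × 3! ways for the waiters = 2 × 6 = 12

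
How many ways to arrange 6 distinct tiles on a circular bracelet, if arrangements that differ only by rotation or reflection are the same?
(6-1)!/2 = 120/2 = 60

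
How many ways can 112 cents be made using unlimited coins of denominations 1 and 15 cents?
Coefficient of x^112 in 1/(1-x^1) · 1/(1-x^15). Use j coins of 15 for j = 0..⌊112/15⌋ = 7, the rest in 1s: 7 + 1 = 8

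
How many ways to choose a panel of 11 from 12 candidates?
C(12,11) = 12!/(11!×1!) = 12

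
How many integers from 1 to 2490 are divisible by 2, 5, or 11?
⌊2490/2⌋+⌊2490/5⌋+⌊2490/11⌋ - ⌊2490/10⌋-⌊2490/22⌋-⌊2490/55⌋ + ⌊2490/110⌋ = 1245+498+226 - 249-113-45 + 22 = 1584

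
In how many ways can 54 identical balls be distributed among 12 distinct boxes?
C(54+12-1, 12-1) = C(65, 11) = 895068996640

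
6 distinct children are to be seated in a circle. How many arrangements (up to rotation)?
Circular: fix one position, arrange the rest. (6-1)! = 120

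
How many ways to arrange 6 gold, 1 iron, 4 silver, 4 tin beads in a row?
15! / (6! × 1! × 4! × 4!) = 3153150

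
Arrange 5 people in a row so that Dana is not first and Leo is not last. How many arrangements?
By inclusion-exclusion: 5! - 2×(5-1)! + (5-2)! = 120 - 48 + 6 = 78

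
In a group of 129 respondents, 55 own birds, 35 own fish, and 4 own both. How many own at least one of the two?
|A∪B| = |A| + |B| - |A∩B| = 55 + 35 - 4 = 86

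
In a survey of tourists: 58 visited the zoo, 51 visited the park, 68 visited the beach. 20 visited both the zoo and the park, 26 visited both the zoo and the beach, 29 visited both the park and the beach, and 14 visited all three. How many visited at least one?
|A∪B∪C| = 58+51+68-20-26-29+14 = 116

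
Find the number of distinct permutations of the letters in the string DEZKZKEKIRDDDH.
14! / (1! × 1! × 4! × 1! × 2! × 3! × 2!) = 151351200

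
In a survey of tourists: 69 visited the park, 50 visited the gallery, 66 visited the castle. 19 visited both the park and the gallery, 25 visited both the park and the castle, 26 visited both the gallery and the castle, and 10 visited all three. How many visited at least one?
|A∪B∪C| = 69+50+66-19-25-26+10 = 125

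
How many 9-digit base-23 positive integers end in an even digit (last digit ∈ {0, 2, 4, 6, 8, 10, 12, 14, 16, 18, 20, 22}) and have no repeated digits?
Last∈{0,2,4,6,8,10,12,14,16,18,20,22}. Last=0: 12893126400. Last nonzero: 11×21×P(21,7) = 135377827200. Total = 148270953600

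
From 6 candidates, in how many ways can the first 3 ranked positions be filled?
P(6,3) = 6!/(6-3)! = 120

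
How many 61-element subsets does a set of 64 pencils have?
C(64,61) = 64!/(61!×3!) = 41664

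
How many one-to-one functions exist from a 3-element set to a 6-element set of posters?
P(6,3) = 6!/(6-3)! = 120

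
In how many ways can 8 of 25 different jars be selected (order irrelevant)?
C(25,8) = 25!/(8!×17!) = 1081575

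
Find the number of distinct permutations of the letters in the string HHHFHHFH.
8! / (2! × 6!) = 28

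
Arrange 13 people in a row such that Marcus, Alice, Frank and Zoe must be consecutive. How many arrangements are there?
Treat the 4 as one block: (13-4+1)! × 4! = 3628800 × 24 = 87091200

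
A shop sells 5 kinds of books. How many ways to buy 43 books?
C(43+5-1, 5-1) = C(47, 4) = 178365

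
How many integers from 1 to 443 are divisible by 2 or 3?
⌊443/2⌋ + ⌊443/3⌋ - ⌊443/6⌋ = 221 + 147 - 73 = 295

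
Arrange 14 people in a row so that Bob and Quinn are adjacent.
Treat as block: (14-1)! × 2! = 6227020800 × 2 = 12454041600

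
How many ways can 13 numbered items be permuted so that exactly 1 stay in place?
Choose the 1 fixed point C(13,1) = 13, derange the rest: !12 = Σ_{j=0}^{12} (-1)^j·12!/j! = 479001600 - 479001600 + 239500800 - 79833600 + 19958400 - 3991680 + 665280 - 95040 + 11880 - 1320 + 132 - 12 + 1 = 176214841. Product = 13 × 176214841 = 2290792933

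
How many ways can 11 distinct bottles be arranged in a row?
11! = 39916800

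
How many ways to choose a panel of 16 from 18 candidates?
C(18,16) = 18!/(16!×2!) = 153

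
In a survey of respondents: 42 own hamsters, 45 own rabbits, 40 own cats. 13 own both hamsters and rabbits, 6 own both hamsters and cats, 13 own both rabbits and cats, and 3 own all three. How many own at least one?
|A∪B∪C| = 42+45+40-13-6-13+3 = 98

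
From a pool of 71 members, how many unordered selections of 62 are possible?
C(71,62) = 71!/(62!×9!) = 74473879480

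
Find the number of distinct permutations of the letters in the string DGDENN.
6! / (1! × 2! × 2! × 1!) = 180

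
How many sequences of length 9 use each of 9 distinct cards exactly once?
9! = 362880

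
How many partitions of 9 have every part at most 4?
Let r_j(i) = number of partitions of i into parts ≤ j, for i = 0..9. r_1(i) = 1 for all i; r_j(i) = r_{j-1}(i) + r_j(i-j). Rows j = 2..4: ≤2: 1 1 2 2 3 3 4 4 5 5; ≤3: 1 1 2 3 4 5 7 8 10 12; ≤4: 1 1 2 3 5 6 9 11 15 18. r_4(9) = 18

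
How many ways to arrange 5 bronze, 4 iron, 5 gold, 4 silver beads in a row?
18! / (5! × 4! × 5! × 4!) = 771891120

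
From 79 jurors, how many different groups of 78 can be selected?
C(79,78) = 79!/(78!×1!) = 79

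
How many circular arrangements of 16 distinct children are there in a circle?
Circular: fix one position, arrange the rest. (16-1)! = 1307674368000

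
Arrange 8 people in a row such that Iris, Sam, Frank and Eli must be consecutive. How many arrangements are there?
Treat the 4 as one block: (8-4+1)! × 4! = 120 × 24 = 2880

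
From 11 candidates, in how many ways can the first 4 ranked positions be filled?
P(11,4) = 11!/(11-4)! = 7920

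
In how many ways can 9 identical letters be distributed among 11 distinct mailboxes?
C(9+11-1, 11-1) = C(19, 10) = 92378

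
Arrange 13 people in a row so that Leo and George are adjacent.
Treat as block: (13-1)! × 2! = 479001600 × 2 = 958003200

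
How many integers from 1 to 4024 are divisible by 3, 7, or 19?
⌊4024/3⌋+⌊4024/7⌋+⌊4024/19⌋ - ⌊4024/21⌋-⌊4024/57⌋-⌊4024/133⌋ + ⌊4024/399⌋ = 1341+574+211 - 191-70-30 + 10 = 1845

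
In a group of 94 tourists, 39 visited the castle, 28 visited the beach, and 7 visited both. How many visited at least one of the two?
|A∪B| = |A| + |B| - |A∩B| = 39 + 28 - 7 = 60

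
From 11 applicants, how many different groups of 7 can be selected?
C(11,7) = 11!/(7!×4!) = 330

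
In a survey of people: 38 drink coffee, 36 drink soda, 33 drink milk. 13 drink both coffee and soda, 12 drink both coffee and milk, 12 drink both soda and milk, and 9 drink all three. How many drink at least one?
|A∪B∪C| = 38+36+33-13-12-12+9 = 79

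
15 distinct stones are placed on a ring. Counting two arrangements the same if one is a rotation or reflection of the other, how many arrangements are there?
(15-1)!/2 = 87178291200/2 = 43589145600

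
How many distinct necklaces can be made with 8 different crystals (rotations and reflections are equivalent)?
(8-1)!/2 = 5040/2 = 2520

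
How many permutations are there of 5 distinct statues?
5! = 120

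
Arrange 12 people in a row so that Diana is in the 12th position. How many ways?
Fix one position: (12-1)! = 39916800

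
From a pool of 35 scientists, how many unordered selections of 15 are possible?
C(35,15) = 35!/(15!×20!) = 3247943160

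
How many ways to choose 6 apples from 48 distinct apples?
C(48,6) = 48!/(6!×42!) = 12271512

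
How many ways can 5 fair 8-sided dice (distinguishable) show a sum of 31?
Coefficient of x^31 in (x + x² + ... + x^8)^5. By inclusion-exclusion on dice exceeding 8: Σ_j (-1)^j C(5,j)·C(31-1-8j, 4) = C(5,0)·C(30,4) - C(5,1)·C(22,4) + C(5,2)·C(14,4) - C(5,3)·C(6,4) = 1·27405 - 5·7315 + 10·1001 - 10·15 = 690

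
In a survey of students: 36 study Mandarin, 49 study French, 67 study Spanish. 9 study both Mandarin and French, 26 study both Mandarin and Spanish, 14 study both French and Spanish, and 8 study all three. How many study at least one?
|A∪B∪C| = 36+49+67-9-26-14+8 = 111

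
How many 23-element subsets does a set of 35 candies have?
C(35,23) = 35!/(23!×12!) = 834451800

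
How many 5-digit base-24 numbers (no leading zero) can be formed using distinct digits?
First digit: 23 choices (nonzero). Then descending: 23 × 23 × 22 × 21 × 20 = 4887960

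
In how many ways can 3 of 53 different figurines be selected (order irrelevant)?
C(53,3) = 53!/(3!×50!) = 23426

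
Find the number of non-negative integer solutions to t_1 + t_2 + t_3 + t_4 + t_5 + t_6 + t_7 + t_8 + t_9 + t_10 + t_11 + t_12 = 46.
C(46+12-1, 12-1) = C(57, 11) = 184509266760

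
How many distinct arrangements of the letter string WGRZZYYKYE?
10! / (1! × 1! × 1! × 3! × 2! × 1! × 1!) = 302400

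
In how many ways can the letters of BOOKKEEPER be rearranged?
10! / (1! × 2! × 2! × 3! × 1! × 1!) = 151200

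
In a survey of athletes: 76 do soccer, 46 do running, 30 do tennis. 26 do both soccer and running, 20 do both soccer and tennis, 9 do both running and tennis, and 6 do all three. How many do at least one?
|A∪B∪C| = 76+46+30-26-20-9+6 = 103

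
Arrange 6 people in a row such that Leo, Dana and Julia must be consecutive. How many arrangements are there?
Treat the 3 as one block: (6-3+1)! × 3! = 24 × 6 = 144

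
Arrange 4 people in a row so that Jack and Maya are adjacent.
Treat as block: (4-1)! × 2! = 6 × 2 = 12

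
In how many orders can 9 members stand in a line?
9! = 362880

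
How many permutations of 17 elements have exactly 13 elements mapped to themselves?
Choose the 13 fixed points C(17,13) = 2380, derange the rest: !4 = Σ_{j=0}^{4} (-1)^j·4!/j! = 24 - 24 + 12 - 4 + 1 = 9. Product = 2380 × 9 = 21420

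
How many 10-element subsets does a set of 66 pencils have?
C(66,10) = 66!/(10!×56!) = 210980549208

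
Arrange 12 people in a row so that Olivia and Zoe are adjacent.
Treat as block: (12-1)! × 2! = 39916800 × 2 = 79833600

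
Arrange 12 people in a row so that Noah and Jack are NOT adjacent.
Total - adjacent = 12! - (12-1)!×2 = 479001600 - 79833600 = 399168000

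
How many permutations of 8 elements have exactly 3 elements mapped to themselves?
Choose the 3 fixed points C(8,3) = 56, derange the rest: !5 = Σ_{j=0}^{5} (-1)^j·5!/j! = 120 - 120 + 60 - 20 + 5 - 1 = 44. Product = 56 × 44 = 2464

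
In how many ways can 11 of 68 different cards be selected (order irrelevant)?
C(68,11) = 68!/(11!×57!) = 1533058025824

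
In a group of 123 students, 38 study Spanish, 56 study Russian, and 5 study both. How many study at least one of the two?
|A∪B| = |A| + |B| - |A∩B| = 38 + 56 - 5 = 89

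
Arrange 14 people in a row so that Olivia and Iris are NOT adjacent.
Total - adjacent = 14! - (14-1)!×2 = 87178291200 - 12454041600 = 74724249600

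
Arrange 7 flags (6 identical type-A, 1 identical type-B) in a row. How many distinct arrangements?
7! / (6! × 1!) = 7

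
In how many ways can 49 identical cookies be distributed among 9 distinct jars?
C(49+9-1, 9-1) = C(57, 8) = 1652411475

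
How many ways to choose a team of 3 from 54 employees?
C(54,3) = 54!/(3!×51!) = 24804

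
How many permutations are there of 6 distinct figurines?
6! = 720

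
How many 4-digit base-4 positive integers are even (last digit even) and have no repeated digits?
Last∈{0,2}. Last=0: 6. Last nonzero: 1×2×P(2,2) = 4. Total = 10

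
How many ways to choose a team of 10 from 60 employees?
C(60,10) = 60!/(10!×50!) = 75394027566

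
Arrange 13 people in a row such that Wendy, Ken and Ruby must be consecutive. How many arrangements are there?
Treat the 3 as one block: (13-3+1)! × 3! = 39916800 × 6 = 239500800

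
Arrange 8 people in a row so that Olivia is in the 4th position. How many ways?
Fix one position: (8-1)! = 5040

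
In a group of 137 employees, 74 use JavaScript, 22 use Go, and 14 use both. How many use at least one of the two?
|A∪B| = |A| + |B| - |A∩B| = 74 + 22 - 14 = 82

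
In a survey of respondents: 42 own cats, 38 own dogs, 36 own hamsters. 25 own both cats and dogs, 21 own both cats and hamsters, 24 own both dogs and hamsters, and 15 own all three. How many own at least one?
|A∪B∪C| = 42+38+36-25-21-24+15 = 61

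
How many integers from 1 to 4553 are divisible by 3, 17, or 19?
⌊4553/3⌋+⌊4553/17⌋+⌊4553/19⌋ - ⌊4553/51⌋-⌊4553/57⌋-⌊4553/323⌋ + ⌊4553/969⌋ = 1517+267+239 - 89-79-14 + 4 = 1845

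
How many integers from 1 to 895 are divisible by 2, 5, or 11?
⌊895/2⌋+⌊895/5⌋+⌊895/11⌋ - ⌊895/10⌋-⌊895/22⌋-⌊895/55⌋ + ⌊895/110⌋ = 447+179+81 - 89-40-16 + 8 = 570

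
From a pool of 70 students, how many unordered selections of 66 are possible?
C(70,66) = 70!/(66!×4!) = 916895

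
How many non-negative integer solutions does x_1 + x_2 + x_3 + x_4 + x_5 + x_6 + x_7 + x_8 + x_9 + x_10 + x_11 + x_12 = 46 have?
C(46+12-1, 12-1) = C(57, 11) = 184509266760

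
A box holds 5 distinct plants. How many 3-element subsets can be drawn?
C(5,3) = 5!/(3!×2!) = 10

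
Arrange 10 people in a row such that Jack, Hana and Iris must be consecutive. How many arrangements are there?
Treat the 3 as one block: (10-3+1)! × 3! = 40320 × 6 = 241920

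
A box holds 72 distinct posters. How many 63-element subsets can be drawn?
C(72,63) = 72!/(63!×9!) = 85113005120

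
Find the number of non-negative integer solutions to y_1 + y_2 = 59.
C(59+2-1, 2-1) = C(60, 1) = 60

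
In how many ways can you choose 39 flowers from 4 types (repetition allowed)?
C(39+4-1, 4-1) = C(42, 3) = 11480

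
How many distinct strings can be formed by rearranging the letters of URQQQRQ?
7! / (1! × 2! × 4!) = 105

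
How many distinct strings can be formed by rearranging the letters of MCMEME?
6! / (2! × 3! × 1!) = 60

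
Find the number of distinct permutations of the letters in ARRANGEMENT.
11! / (2! × 2! × 2! × 1! × 2! × 1! × 1!) = 2494800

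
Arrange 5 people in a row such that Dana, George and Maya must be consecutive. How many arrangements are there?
Treat the 3 as one block: (5-3+1)! × 3! = 6 × 6 = 36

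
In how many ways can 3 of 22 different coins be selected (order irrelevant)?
C(22,3) = 22!/(3!×19!) = 1540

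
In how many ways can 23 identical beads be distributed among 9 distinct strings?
C(23+9-1, 9-1) = C(31, 8) = 7888725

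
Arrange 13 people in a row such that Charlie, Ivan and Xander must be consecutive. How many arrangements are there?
Treat the 3 as one block: (13-3+1)! × 3! = 39916800 × 6 = 239500800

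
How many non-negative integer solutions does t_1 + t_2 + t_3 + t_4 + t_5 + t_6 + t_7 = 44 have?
C(44+7-1, 7-1) = C(50, 6) = 15890700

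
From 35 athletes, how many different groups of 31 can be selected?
C(35,31) = 35!/(31!×4!) = 52360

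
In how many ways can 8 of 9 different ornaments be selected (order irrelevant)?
C(9,8) = 9!/(8!×1!) = 9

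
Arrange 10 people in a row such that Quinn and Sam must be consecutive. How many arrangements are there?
Treat the 2 as one block: (10-2+1)! × 2! = 362880 × 2 = 725760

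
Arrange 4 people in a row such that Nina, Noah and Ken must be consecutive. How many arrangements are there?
Treat the 3 as one block: (4-3+1)! × 3! = 2 × 6 = 12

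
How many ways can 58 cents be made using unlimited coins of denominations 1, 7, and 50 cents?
Coefficient of x^58 in 1/(1-x^1) · 1/(1-x^7) · 1/(1-x^50). Case on j = number of 50-cent coins (j = 0..1); remainder r = 58 - 50j is made from {1,7} in ⌊r/7⌋+1 ways. r = 58, 8 → 9 + 2 = 11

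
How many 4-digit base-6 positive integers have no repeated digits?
First digit: 5 choices (nonzero). Then descending: 5 × 5 × 4 × 3 = 300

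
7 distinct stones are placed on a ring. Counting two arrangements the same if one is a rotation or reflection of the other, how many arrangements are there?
(7-1)!/2 = 720/2 = 360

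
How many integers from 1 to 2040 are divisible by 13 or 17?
⌊2040/13⌋ + ⌊2040/17⌋ - ⌊2040/221⌋ = 156 + 120 - 9 = 267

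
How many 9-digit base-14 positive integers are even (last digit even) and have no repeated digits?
Last∈{0,2,4,6,8,10,12}. Last=0: 51891840. Last nonzero: 6×12×P(12,7) = 287400960. Total = 339292800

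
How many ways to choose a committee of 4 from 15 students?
C(15,4) = 15!/(4!×11!) = 1365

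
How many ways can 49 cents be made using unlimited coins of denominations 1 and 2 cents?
Coefficient of x^49 in 1/(1-x^1) · 1/(1-x^2). Use j coins of 2 for j = 0..⌊49/2⌋ = 24, the rest in 1s: 24 + 1 = 25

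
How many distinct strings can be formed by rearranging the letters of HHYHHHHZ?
8! / (6! × 1! × 1!) = 56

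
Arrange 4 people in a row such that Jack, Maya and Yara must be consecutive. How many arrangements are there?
Treat the 3 as one block: (4-3+1)! × 3! = 2 × 6 = 12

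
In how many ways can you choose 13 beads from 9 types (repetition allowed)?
C(13+9-1, 9-1) = C(21, 8) = 203490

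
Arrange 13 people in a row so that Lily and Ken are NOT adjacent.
Total - adjacent = 13! - (13-1)!×2 = 6227020800 - 958003200 = 5269017600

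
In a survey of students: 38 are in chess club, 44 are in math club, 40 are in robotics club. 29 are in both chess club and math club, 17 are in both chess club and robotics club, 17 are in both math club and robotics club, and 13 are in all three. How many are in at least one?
|A∪B∪C| = 38+44+40-29-17-17+13 = 72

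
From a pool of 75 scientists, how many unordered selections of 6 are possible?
C(75,6) = 75!/(6!×69!) = 201359550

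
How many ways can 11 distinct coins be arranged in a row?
11! = 39916800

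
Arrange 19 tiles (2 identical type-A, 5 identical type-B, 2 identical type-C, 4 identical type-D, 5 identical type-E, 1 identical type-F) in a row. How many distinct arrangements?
19! / (2! × 5! × 2! × 4! × 5! × 1!) = 87995587680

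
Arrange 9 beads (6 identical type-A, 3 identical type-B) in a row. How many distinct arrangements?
9! / (6! × 3!) = 84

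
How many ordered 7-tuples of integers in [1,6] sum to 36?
Coefficient of x^36 in (x + x² + ... + x^6)^7. By inclusion-exclusion on dice exceeding 6: Σ_j (-1)^j C(7,j)·C(36-1-6j, 6) = C(7,0)·C(35,6) - C(7,1)·C(29,6) + C(7,2)·C(23,6) - C(7,3)·C(17,6) + C(7,4)·C(11,6) = 1·1623160 - 7·475020 + 21·100947 - 35·12376 + 35·462 = 917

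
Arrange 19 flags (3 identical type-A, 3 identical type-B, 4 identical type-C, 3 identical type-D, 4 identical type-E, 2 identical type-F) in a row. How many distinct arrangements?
19! / (3! × 3! × 4! × 3! × 4! × 2!) = 488864376000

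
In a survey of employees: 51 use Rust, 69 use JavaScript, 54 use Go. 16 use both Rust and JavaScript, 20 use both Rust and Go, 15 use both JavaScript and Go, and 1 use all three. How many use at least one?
|A∪B∪C| = 51+69+54-16-20-15+1 = 124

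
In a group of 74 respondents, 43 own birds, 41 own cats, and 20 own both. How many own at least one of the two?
|A∪B| = |A| + |B| - |A∩B| = 43 + 41 - 20 = 64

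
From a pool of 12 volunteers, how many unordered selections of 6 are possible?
C(12,6) = 12!/(6!×6!) = 924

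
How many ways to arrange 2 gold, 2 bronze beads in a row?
4! / (2! × 2!) = 6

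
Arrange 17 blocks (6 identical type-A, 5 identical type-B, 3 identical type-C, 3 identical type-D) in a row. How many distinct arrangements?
17! / (6! × 5! × 3! × 3!) = 114354240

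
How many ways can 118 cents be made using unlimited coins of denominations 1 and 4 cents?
Coefficient of x^118 in 1/(1-x^1) · 1/(1-x^4). Use j coins of 4 for j = 0..⌊118/4⌋ = 29, the rest in 1s: 29 + 1 = 30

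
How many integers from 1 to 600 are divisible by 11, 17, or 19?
⌊600/11⌋+⌊600/17⌋+⌊600/19⌋ - ⌊600/187⌋-⌊600/209⌋-⌊600/323⌋ + ⌊600/3553⌋ = 54+35+31 - 3-2-1 + 0 = 114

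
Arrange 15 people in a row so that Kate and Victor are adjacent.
Treat as block: (15-1)! × 2! = 87178291200 × 2 = 174356582400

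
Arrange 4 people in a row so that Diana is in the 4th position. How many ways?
Fix one position: (4-1)! = 6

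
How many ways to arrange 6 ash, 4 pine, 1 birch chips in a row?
11! / (6! × 4! × 1!) = 2310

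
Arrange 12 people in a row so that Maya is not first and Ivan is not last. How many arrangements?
By inclusion-exclusion: 12! - 2×(12-1)! + (12-2)! = 479001600 - 79833600 + 3628800 = 402796800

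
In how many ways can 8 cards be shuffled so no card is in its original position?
!8 = Σ_{j=0}^{8} (-1)^j·8!/j! = 40320 - 40320 + 20160 - 6720 + 1680 - 336 + 56 - 8 + 1 = 14833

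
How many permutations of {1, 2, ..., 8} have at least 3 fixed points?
Exactly j fixed points: C(8,j)·!(8-j); sum over j ≥ 3 (derangement numbers via !m = (m-1)·(!(m-1) + !(m-2)): !0..!5 = 1, 0, 1, 2, 9, 44). Σ_{j=3}^{8} C(8,j)·!(8-j) = C(8,3)·!5 + C(8,4)·!4 + C(8,5)·!3 + C(8,6)·!2 + C(8,7)·!1 + C(8,8)·!0 = 56·44 + 70·9 + 56·2 + 28·1 + 8·0 + 1·1 = 3235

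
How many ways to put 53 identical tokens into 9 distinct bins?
C(53+9-1, 9-1) = C(61, 8) = 2944827765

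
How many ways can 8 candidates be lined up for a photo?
8! = 40320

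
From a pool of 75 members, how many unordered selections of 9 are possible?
C(75,9) = 75!/(9!×66!) = 125595622175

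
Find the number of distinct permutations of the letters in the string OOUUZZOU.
8! / (3! × 3! × 2!) = 560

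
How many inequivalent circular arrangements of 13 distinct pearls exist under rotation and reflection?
(13-1)!/2 = 479001600/2 = 239500800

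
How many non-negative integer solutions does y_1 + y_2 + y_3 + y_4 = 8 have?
C(8+4-1, 4-1) = C(11, 3) = 165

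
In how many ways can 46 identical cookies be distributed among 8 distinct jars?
C(46+8-1, 8-1) = C(53, 7) = 154143080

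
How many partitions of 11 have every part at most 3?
Let r_j(i) = number of partitions of i into parts ≤ j, for i = 0..11. r_1(i) = 1 for all i; r_j(i) = r_{j-1}(i) + r_j(i-j). Rows j = 2..3: ≤2: 1 1 2 2 3 3 4 4 5 5 6 6; ≤3: 1 1 2 3 4 5 7 8 10 12 14 16. r_3(11) = 16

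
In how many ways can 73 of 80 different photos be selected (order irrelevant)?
C(80,73) = 80!/(73!×7!) = 3176716400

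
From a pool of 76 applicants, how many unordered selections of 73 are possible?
C(76,73) = 76!/(73!×3!) = 70300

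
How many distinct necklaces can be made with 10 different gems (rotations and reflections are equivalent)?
(10-1)!/2 = 362880/2 = 181440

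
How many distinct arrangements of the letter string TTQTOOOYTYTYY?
13! / (3! × 4! × 5! × 1!) = 360360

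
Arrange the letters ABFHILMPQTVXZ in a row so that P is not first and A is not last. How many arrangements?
By inclusion-exclusion: 13! - 2×(13-1)! + (13-2)! = 6227020800 - 958003200 + 39916800 = 5308934400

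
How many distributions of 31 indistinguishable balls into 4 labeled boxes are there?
C(31+4-1, 4-1) = C(34, 3) = 5984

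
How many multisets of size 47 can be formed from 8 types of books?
C(47+8-1, 8-1) = C(54, 7) = 177100560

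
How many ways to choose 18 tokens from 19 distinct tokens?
C(19,18) = 19!/(18!×1!) = 19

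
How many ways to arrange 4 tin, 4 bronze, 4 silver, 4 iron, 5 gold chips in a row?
21! / (4! × 4! × 4! × 4! × 5!) = 1283268987000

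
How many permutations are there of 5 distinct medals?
5! = 120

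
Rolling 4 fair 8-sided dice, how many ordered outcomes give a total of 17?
Coefficient of x^17 in (x + x² + ... + x^8)^4. By inclusion-exclusion on dice exceeding 8: Σ_j (-1)^j C(4,j)·C(17-1-8j, 3) = C(4,0)·C(16,3) - C(4,1)·C(8,3) = 1·560 - 4·56 = 336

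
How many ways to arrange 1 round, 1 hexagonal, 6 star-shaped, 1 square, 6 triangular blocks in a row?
15! / (1! × 1! × 6! × 1! × 6!) = 2522520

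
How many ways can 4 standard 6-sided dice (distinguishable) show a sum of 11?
Coefficient of x^11 in (x + x² + ... + x^6)^4. By inclusion-exclusion on dice exceeding 6: Σ_j (-1)^j C(4,j)·C(11-1-6j, 3) = C(4,0)·C(10,3) - C(4,1)·C(4,3) = 1·120 - 4·4 = 104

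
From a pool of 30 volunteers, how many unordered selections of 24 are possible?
C(30,24) = 30!/(24!×6!) = 593775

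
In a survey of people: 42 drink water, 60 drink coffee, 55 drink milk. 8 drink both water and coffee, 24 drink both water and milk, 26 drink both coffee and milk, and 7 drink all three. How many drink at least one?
|A∪B∪C| = 42+60+55-8-24-26+7 = 106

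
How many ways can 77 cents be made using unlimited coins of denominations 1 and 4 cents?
Coefficient of x^77 in 1/(1-x^1) · 1/(1-x^4). Use j coins of 4 for j = 0..⌊77/4⌋ = 19, the rest in 1s: 19 + 1 = 20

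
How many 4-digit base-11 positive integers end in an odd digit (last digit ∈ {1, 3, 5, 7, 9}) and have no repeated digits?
Last∈{1,3,5,7,9}. Last=0: 0. Last nonzero: 5×9×P(9,2) = 3240. Total = 3240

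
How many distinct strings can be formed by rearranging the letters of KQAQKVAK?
8! / (2! × 2! × 3! × 1!) = 1680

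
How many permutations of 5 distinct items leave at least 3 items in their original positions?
Exactly j fixed points: C(5,j)·!(5-j); sum over j ≥ 3 (derangement numbers via !m = (m-1)·(!(m-1) + !(m-2)): !0..!2 = 1, 0, 1). Σ_{j=3}^{5} C(5,j)·!(5-j) = C(5,3)·!2 + C(5,4)·!1 + C(5,5)·!0 = 10·1 + 5·0 + 1·1 = 11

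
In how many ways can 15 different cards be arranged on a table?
15! = 1307674368000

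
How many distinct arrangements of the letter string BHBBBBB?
7! / (6! × 1!) = 7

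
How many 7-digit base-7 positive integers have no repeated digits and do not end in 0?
Last digit: 6 nonzero choices. First digit: 5 (nonzero, ≠last). Middle 5: P(5,5) = 120. Total = 3600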